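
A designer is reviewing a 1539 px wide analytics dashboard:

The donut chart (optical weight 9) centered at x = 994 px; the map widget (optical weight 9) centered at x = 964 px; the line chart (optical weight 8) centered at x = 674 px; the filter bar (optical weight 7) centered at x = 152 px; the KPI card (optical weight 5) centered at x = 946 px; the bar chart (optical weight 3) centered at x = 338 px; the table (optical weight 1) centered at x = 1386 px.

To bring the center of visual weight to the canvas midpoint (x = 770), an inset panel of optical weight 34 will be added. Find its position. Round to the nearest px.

With the inset panel, Σw becomes 9 + 9 + 8 + 7 + 5 + 3 + 1 + 34 = 76.
x: target moment 76×770 = 58520; current 9·994 + 9·964 + 8·674 + 7·152 + 5·946 + 3·338 + 1·1386 = 31208; the inset panel supplies 27312, so x = 27312/34 ≈ 803.29.

x ≈ 803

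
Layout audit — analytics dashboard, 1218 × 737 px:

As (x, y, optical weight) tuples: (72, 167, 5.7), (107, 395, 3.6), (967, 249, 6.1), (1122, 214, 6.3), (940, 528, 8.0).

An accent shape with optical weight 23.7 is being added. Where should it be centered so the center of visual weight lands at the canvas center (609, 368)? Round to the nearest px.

(474, 430)

New total weight: (5.7 + 3.6 + 6.1 + 6.3 + 8.0) + 23.7 = 53.4.
Along x: (21282.9 + 23.7·x) / 53.4 = 609 (existing moment 5.7·72 + 3.6·107 + 6.1·967 + 6.3·1122 + 8.0·940 = 21282.9) ⇒ x = (32520.6 − 21282.9) / 23.7 ≈ 474.16.
Along y: (9465.0 + 23.7·y) / 53.4 = 368 (existing moment 5.7·167 + 3.6·395 + 6.1·249 + 6.3·214 + 8.0·528 = 9465.0) ⇒ y = (19651.2 − 9465.0) / 23.7 ≈ 429.80.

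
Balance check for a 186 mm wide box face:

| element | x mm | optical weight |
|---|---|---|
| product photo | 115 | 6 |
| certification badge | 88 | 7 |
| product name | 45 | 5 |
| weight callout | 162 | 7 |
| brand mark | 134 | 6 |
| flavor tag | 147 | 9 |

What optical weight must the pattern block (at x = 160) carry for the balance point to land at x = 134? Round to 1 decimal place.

Existing Σw = 40 (6 + 7 + 5 + 7 + 6 + 9); existing moment 6·115 + 7·88 + 5·45 + 7·162 + 6·134 + 9·147 = 4792.
Balance at x = 134 requires (4792 + w·160) / (40 + w) = 134.
Rearranging, w·(160 − 134) = 134·40 − 4792 = 568, so w ≈ 568/26 = 21.85.

w ≈ 21.8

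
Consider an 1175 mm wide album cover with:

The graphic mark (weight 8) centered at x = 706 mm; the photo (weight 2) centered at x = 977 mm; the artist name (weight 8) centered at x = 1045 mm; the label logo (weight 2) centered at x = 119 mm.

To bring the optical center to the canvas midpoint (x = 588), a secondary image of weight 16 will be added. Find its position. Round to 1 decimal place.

New total weight: (8 + 2 + 8 + 2) + 16 = 36.
x: target moment 36×588 = 21168; current 8·706 + 2·977 + 8·1045 + 2·119 = 16200; the secondary image supplies 4968, so x = 4968/16 ≈ 310.50.

x ≈ 310.5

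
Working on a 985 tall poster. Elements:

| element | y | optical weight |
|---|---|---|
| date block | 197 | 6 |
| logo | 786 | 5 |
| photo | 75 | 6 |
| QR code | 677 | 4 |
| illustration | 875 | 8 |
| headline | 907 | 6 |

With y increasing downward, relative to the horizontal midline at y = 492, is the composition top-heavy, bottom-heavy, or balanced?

bottom-heavy

Σw = 6 + 5 + 6 + 4 + 8 + 6 = 35.
Σw·y = 6·197 + 5·786 + 6·75 + 4·677 + 8·875 + 6·907 = 20712, so ȳ = 20712/35 ≈ 591.77.
591.8 lies below (larger y than) the midline 492, so the layout is bottom-heavy.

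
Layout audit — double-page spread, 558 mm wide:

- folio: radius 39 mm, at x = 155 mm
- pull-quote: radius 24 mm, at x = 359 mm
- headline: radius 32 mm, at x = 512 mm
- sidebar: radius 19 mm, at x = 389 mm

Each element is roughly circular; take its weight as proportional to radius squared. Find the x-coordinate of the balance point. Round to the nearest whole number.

Weights ∝ r²: folio 39² = 1521, pull-quote 24² = 576, headline 32² = 1024, sidebar 19² = 361; Σw = 3482.
Σw·x = 1521·155 + 576·359 + 1024·512 + 361·389 = 1107256, so x̄ = 1107256/3482 ≈ 317.99.

x ≈ 318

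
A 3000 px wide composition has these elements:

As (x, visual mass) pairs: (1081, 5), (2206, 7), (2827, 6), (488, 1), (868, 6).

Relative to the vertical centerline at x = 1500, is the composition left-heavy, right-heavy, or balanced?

right-heavy

Total weight = 5 + 7 + 6 + 1 + 6 = 25.
Σw·x = 5·1081 + 7·2206 + 6·2827 + 1·488 + 6·868 = 43505, so x̄ = 43505/25 ≈ 1740.20.
1740.2 lies right of the midline 1500, so the layout is right-heavy.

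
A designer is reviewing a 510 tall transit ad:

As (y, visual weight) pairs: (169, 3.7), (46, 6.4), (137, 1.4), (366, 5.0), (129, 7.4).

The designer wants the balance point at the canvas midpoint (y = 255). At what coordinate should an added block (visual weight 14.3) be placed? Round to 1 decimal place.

After adding the added block, total weight = 3.7 + 6.4 + 1.4 + 5.0 + 7.4 + 14.3 = 38.2.
Along y: (3896.1 + 14.3·y) / 38.2 = 255 (existing moment 3.7·169 + 6.4·46 + 1.4·137 + 5.0·366 + 7.4·129 = 3896.1) ⇒ y = (9741.0 − 3896.1) / 14.3 ≈ 408.73.

y ≈ 408.7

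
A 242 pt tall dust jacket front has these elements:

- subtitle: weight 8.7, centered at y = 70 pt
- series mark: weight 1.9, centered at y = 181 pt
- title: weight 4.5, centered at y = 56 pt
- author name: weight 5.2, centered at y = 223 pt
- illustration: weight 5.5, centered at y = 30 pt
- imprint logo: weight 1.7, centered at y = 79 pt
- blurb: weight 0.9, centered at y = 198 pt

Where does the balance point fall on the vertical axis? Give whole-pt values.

Σw = 8.7 + 1.9 + 4.5 + 5.2 + 5.5 + 1.7 + 0.9 = 28.4.
y: (8.7·70 + 1.9·181 + 4.5·56 + 5.2·223 + 5.5·30 + 1.7·79 + 0.9·198) / 28.4 = 2842.0 / 28.4 ≈ 100.07

y ≈ 100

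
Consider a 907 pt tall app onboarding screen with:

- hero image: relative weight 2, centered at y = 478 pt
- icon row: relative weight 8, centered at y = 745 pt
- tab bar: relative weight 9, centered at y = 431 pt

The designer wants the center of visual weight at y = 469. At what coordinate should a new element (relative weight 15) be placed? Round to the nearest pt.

y ≈ 343

After adding the new element, total weight = 2 + 8 + 9 + 15 = 34.
y: target moment 34×469 = 15946; current 2·478 + 8·745 + 9·431 = 10795; the new element supplies 5151, so y = 5151/15 ≈ 343.40.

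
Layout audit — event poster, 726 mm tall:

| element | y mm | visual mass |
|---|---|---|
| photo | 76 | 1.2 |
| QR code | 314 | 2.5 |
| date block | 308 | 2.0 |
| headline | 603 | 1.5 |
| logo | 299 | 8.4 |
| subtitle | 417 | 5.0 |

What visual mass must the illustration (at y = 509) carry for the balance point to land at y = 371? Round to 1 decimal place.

Known weights sum to 1.2 + 2.5 + 2.0 + 1.5 + 8.4 + 5.0 = 20.6; their moment is 1.2·76 + 2.5·314 + 2.0·308 + 1.5·603 + 8.4·299 + 5.0·417 = 6993.3.
For the centroid to hit 371: (6993.3 + w·509) / (20.6 + w) = 371.
So w = (371·20.6 − 6993.3)/(509 − 371) = 649.3/138 ≈ 4.71.

w ≈ 4.7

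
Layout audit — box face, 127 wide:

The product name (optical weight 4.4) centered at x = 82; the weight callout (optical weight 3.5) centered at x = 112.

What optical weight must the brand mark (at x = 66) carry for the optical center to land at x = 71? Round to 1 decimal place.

w ≈ 38.4

Fixed elements: Σw = 4.4 + 3.5 = 7.9, Σw·x = 4.4·82 + 3.5·112 = 752.8.
Set Σw·x/Σw = 71: (752.8 + 66w) = 71·(7.9 + w).
Rearranging, w·(66 − 71) = 71·7.9 − 752.8 = -191.9, so w ≈ -191.9/-5 = 38.38.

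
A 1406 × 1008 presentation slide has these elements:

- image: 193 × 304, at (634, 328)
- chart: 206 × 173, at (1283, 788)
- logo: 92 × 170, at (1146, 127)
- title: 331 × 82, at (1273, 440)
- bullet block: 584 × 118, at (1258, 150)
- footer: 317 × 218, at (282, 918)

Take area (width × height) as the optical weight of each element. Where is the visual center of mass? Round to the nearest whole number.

Taking area as weight: image 193·304 = 58672, chart 206·173 = 35638, logo 92·170 = 15640, title 331·82 = 27142, bullet block 584·118 = 68912, footer 317·218 = 69106. Sum 275110.
x: moment 241575996 / weight 275110 ≈ 878.11
y: moment 135032028 / weight 275110 ≈ 490.83

(878, 491)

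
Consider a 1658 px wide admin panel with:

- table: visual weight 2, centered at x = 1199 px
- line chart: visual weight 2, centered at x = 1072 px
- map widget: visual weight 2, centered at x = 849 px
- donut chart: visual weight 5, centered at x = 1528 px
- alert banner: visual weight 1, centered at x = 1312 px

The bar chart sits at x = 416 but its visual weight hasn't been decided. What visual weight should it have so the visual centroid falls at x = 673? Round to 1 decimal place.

Existing Σw = 12 (2 + 2 + 2 + 5 + 1); existing moment 2·1199 + 2·1072 + 2·849 + 5·1528 + 1·1312 = 15192.
For the centroid to hit 673: (15192 + w·416) / (12 + w) = 673.
Solving: w = (673·12 − 15192) / (416 − 673) = -7116 / -257 ≈ 27.69.

w ≈ 27.7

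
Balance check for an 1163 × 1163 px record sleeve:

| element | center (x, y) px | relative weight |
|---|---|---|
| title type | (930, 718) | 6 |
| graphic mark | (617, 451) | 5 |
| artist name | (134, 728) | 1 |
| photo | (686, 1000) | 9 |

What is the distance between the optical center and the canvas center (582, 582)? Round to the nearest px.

≈ 234 px

Weights sum to 6 + 5 + 1 + 9 = 21.
Σw·x = 6·930 + 5·617 + 1·134 + 9·686 = 14973, so x̄ = 14973/21 ≈ 713.00.
Σw·y = 6·718 + 5·451 + 1·728 + 9·1000 = 16291, so ȳ = 16291/21 ≈ 775.76.
Offset from (582, 582): Δx ≈ 131.00, Δy ≈ 193.76; distance = √(Δx² + Δy²) ≈ 233.89.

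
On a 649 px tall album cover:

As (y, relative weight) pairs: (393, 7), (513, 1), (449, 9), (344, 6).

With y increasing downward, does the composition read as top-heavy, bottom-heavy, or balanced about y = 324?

Weights sum to 7 + 1 + 9 + 6 = 23.
y-moment: 7·393 + 1·513 + 9·449 + 6·344 = 9369; centroid 9369/23 ≈ 407.35.
407.3 lies below (larger y than) the midline 324, so the layout is bottom-heavy.

bottom-heavy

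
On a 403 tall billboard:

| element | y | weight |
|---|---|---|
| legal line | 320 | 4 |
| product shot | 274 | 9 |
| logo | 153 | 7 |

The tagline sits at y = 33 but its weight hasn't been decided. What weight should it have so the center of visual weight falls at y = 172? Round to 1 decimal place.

w ≈ 9.9

Known weights sum to 4 + 9 + 7 = 20; their moment is 4·320 + 9·274 + 7·153 = 4817.
For the centroid to hit 172: (4817 + w·33) / (20 + w) = 172.
So w = (172·20 − 4817)/(33 − 172) = -1377/-139 ≈ 9.91.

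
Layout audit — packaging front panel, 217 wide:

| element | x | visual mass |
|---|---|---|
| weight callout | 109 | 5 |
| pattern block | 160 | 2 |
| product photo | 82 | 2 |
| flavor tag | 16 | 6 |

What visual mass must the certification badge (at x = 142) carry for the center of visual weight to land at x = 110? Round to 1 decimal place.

Fixed elements: Σw = 5 + 2 + 2 + 6 = 15, Σw·x = 5·109 + 2·160 + 2·82 + 6·16 = 1125.
Set Σw·x/Σw = 110: (1125 + 142w) = 110·(15 + w).
Solving: w = (110·15 − 1125) / (142 − 110) = 525 / 32 ≈ 16.41.

w ≈ 16.4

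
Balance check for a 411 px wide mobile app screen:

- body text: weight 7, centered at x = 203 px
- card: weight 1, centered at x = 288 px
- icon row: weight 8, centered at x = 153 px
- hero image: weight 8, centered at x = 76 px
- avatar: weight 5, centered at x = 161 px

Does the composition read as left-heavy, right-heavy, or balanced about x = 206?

left-heavy

Total weight = 7 + 1 + 8 + 8 + 5 = 29.
x-moment: 7·203 + 1·288 + 8·153 + 8·76 + 5·161 = 4346; centroid 4346/29 ≈ 149.86.
149.9 vs midline 206 → left-heavy.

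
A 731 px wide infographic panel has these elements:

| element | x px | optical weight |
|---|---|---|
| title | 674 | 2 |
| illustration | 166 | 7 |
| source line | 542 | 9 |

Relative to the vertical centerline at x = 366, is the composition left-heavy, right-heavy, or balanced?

Total weight = 2 + 7 + 9 = 18.
x-moment: 2·674 + 7·166 + 9·542 = 7388; centroid 7388/18 ≈ 410.44.
Since 410.4 is right of 366, the composition reads right-heavy.

right-heavy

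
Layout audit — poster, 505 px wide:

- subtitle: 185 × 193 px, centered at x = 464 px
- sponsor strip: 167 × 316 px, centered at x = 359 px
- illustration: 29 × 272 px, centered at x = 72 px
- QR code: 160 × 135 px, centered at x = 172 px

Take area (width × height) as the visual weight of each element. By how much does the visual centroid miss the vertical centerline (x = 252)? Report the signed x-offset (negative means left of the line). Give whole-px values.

≈ 85 px

Taking area as weight: subtitle 185·193 = 35705, sponsor strip 167·316 = 52772, illustration 29·272 = 7888, QR code 160·135 = 21600. Sum 117965.
Σw·x = 35705·464 + 52772·359 + 7888·72 + 21600·172 = 39795404, so x̄ = 39795404/117965 ≈ 337.35.
Offset from x = 252: 337.35 − 252 ≈ 85.35.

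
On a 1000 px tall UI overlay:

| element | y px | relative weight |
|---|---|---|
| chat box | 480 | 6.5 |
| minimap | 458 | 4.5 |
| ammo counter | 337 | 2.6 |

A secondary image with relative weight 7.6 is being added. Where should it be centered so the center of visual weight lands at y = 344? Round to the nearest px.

After adding the secondary image, total weight = 6.5 + 4.5 + 2.6 + 7.6 = 21.2.
y: target moment 21.2×344 = 7292.8; current 6.5·480 + 4.5·458 + 2.6·337 = 6057.2; the secondary image supplies 1235.6, so y = 1235.6/7.6 ≈ 162.58.

y ≈ 163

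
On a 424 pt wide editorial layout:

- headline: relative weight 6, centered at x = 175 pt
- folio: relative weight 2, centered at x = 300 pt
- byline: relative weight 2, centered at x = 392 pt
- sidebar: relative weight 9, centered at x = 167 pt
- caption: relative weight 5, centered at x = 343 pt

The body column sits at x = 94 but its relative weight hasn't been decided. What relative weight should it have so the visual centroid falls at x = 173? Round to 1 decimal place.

w ≈ 19.0

Fixed elements: Σw = 6 + 2 + 2 + 9 + 5 = 24, Σw·x = 6·175 + 2·300 + 2·392 + 9·167 + 5·343 = 5652.
Set Σw·x/Σw = 173: (5652 + 94w) = 173·(24 + w).
So w = (173·24 − 5652)/(94 − 173) = -1500/-79 ≈ 18.99.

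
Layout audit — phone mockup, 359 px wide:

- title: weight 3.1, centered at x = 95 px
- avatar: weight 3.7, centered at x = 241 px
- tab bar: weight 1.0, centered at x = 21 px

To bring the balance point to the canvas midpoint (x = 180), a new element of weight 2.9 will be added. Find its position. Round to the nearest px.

After adding the new element, total weight = 3.1 + 3.7 + 1.0 + 2.9 = 10.7.
Along x: (1207.2 + 2.9·x) / 10.7 = 180 (existing moment 3.1·95 + 3.7·241 + 1.0·21 = 1207.2) ⇒ x = (1926.0 − 1207.2) / 2.9 ≈ 247.86.

x ≈ 248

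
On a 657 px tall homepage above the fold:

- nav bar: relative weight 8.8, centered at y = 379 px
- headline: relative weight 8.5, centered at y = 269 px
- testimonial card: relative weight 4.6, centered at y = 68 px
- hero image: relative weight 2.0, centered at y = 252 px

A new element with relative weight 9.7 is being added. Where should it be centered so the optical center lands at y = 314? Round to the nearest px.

y ≈ 424

With the new element, Σw becomes 8.8 + 8.5 + 4.6 + 2.0 + 9.7 = 33.6.
y: target moment 33.6×314 = 10550.4; current 8.8·379 + 8.5·269 + 4.6·68 + 2.0·252 = 6438.5; the new element supplies 4111.9, so y = 4111.9/9.7 ≈ 423.91.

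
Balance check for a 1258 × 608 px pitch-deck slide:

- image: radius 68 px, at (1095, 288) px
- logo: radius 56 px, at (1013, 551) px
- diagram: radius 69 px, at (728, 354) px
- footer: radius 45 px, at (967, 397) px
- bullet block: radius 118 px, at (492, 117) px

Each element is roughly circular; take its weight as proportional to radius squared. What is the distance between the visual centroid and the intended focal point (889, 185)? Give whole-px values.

≈ 181 px

Weights ∝ r²: image 68² = 4624, logo 56² = 3136, diagram 69² = 4761, footer 45² = 2025, bullet block 118² = 13924; Σw = 28470.
x: (4624·1095 + 3136·1013 + 4761·728 + 2025·967 + 13924·492) / 28470 = 20514839 / 28470 ≈ 720.58
y: (4624·288 + 3136·551 + 4761·354 + 2025·397 + 13924·117) / 28470 = 7178075 / 28470 ≈ 252.13
Relative to (889, 185): Δ = (-168.42, 67.13); |Δ| = √(-168.42² + 67.13²) ≈ 181.31.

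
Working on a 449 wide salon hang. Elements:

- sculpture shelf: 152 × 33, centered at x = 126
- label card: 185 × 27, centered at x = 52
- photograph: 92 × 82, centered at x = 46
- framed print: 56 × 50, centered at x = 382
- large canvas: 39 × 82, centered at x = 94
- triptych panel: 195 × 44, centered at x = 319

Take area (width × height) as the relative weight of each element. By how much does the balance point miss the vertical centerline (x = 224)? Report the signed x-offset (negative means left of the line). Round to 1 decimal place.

≈ -57.6

Areas → weights: sculpture shelf 152·33 = 5016, label card 185·27 = 4995, photograph 92·82 = 7544, framed print 56·50 = 2800, large canvas 39·82 = 3198, triptych panel 195·44 = 8580; Σw = 32133.
Σw·x = 5346012; x̄ = 5346012/32133 ≈ 166.37.
Against x = 224, that's 166.37 − 224 = -57.63.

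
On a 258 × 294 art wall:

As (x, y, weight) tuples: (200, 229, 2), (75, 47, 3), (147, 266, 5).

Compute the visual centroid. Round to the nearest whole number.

(136, 193)

Σw = 2 + 3 + 5 = 10.
x: (2·200 + 3·75 + 5·147) / 10 = 1360 / 10 ≈ 136.00
y: (2·229 + 3·47 + 5·266) / 10 = 1929 / 10 ≈ 192.90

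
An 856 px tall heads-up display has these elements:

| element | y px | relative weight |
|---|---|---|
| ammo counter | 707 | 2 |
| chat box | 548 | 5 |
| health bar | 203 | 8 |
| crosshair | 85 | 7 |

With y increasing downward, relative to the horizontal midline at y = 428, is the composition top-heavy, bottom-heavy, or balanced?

top-heavy

Total weight = 2 + 5 + 8 + 7 = 22.
Σw·y = 2·707 + 5·548 + 8·203 + 7·85 = 6373, so ȳ = 6373/22 ≈ 289.68.
Since 289.7 is above (smaller y than) 428, the composition reads top-heavy.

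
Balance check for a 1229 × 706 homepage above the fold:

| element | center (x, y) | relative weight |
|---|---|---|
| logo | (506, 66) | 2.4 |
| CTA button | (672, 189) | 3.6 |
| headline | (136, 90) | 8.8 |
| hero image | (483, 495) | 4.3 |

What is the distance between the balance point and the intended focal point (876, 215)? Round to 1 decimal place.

≈ 514.7

Weights sum to 2.4 + 3.6 + 8.8 + 4.3 = 19.1.
Σw·x = 2.4·506 + 3.6·672 + 8.8·136 + 4.3·483 = 6907.3, so x̄ = 6907.3/19.1 ≈ 361.64.
Σw·y = 2.4·66 + 3.6·189 + 8.8·90 + 4.3·495 = 3759.3, so ȳ = 3759.3/19.1 ≈ 196.82.
From (876, 215): dx = -514.36, dy = -18.18, so the distance is √(dx²+dy²) ≈ 514.68.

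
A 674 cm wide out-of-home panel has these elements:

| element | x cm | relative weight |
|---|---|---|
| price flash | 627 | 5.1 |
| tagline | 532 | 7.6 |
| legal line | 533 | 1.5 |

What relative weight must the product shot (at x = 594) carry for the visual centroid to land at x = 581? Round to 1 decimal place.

Existing Σw = 14.2 (5.1 + 7.6 + 1.5); existing moment 5.1·627 + 7.6·532 + 1.5·533 = 8040.4.
Set Σw·x/Σw = 581: (8040.4 + 594w) = 581·(14.2 + w).
Solving: w = (581·14.2 − 8040.4) / (594 − 581) = 209.8 / 13 ≈ 16.14.

w ≈ 16.1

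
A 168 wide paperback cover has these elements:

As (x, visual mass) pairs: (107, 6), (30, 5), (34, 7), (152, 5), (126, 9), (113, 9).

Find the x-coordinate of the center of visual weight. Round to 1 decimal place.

Total weight = 6 + 5 + 7 + 5 + 9 + 9 = 41.
x: (6·107 + 5·30 + 7·34 + 5·152 + 9·126 + 9·113) / 41 = 3941 / 41 ≈ 96.12

x ≈ 96.1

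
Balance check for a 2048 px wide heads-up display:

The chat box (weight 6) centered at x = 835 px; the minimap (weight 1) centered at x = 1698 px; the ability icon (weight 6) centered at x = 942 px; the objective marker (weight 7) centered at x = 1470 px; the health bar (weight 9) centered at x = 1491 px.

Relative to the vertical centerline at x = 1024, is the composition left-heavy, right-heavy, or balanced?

right-heavy

Σw = 6 + 1 + 6 + 7 + 9 = 29.
Σw·x = 6·835 + 1·1698 + 6·942 + 7·1470 + 9·1491 = 36069, so x̄ = 36069/29 ≈ 1243.76.
1243.8 lies right of the midline 1024, so the layout is right-heavy.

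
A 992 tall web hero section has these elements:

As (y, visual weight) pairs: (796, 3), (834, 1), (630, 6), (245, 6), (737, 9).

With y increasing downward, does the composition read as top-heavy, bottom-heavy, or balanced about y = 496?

bottom-heavy

Weights sum to 3 + 1 + 6 + 6 + 9 = 25.
y-moment: 3·796 + 1·834 + 6·630 + 6·245 + 9·737 = 15105; centroid 15105/25 ≈ 604.20.
Since 604.2 is below (larger y than) 496, the composition reads bottom-heavy.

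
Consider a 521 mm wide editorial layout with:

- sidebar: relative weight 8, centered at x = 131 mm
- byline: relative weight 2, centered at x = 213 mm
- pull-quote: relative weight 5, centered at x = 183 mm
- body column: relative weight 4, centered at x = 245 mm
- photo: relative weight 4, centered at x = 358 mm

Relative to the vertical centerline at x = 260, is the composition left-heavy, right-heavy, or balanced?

Σw = 8 + 2 + 5 + 4 + 4 = 23.
Σw·x = 8·131 + 2·213 + 5·183 + 4·245 + 4·358 = 4801, so x̄ = 4801/23 ≈ 208.74.
208.7 lies left of the midline 260, so the layout is left-heavy.

left-heavy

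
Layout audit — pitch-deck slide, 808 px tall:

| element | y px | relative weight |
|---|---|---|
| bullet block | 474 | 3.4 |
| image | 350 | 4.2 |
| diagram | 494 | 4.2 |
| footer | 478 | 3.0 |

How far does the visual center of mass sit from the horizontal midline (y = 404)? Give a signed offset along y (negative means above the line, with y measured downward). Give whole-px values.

Σw = 3.4 + 4.2 + 4.2 + 3.0 = 14.8.
y: (3.4·474 + 4.2·350 + 4.2·494 + 3.0·478) / 14.8 = 6590.4 / 14.8 ≈ 445.30
Against y = 404, that's 445.30 − 404 = 41.30.

≈ 41 px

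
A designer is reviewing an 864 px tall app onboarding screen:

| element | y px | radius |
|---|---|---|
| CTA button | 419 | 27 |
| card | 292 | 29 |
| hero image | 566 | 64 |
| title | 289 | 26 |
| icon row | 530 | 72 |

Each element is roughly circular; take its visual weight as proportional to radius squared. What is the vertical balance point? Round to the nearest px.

y ≈ 504

Weights ∝ r²: CTA button 27² = 729, card 29² = 841, hero image 64² = 4096, title 26² = 676, icon row 72² = 5184; Σw = 11526.
y-moment: 729·419 + 841·292 + 4096·566 + 676·289 + 5184·530 = 5812243; centroid 5812243/11526 ≈ 504.27.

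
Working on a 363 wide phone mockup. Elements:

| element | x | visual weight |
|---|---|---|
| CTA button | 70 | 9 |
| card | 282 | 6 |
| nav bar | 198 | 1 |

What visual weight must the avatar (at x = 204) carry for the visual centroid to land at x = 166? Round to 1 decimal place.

w ≈ 3.6

Existing Σw = 16 (9 + 6 + 1); existing moment 9·70 + 6·282 + 1·198 = 2520.
Balance at x = 166 requires (2520 + w·204) / (16 + w) = 166.
So w = (166·16 − 2520)/(204 − 166) = 136/38 ≈ 3.58.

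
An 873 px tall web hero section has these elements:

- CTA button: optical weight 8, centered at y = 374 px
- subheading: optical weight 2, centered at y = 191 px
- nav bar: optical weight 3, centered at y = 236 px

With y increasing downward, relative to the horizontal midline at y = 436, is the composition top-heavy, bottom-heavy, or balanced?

Σw = 8 + 2 + 3 = 13.
y-moment: 8·374 + 2·191 + 3·236 = 4082; centroid 4082/13 ≈ 314.00.
314.0 lies above (smaller y than) the midline 436, so the layout is top-heavy.

top-heavy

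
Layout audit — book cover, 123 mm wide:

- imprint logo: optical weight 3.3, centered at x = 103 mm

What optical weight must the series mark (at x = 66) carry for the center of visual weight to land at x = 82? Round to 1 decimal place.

The single fixed element contributes weight 3.3, moment 3.3·103 = 339.9.
Balance at x = 82 requires (339.9 + w·66) / (3.3 + w) = 82.
Solving: w = (82·3.3 − 339.9) / (66 − 82) = -69.3 / -16 ≈ 4.33.

w ≈ 4.3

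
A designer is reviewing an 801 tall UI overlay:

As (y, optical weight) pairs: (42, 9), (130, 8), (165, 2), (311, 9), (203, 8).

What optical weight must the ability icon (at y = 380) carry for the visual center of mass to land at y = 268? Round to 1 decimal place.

w ≈ 31.0

Fixed elements: Σw = 9 + 8 + 2 + 9 + 8 = 36, Σw·y = 9·42 + 8·130 + 2·165 + 9·311 + 8·203 = 6171.
Set Σw·y/Σw = 268: (6171 + 380w) = 268·(36 + w).
Rearranging, w·(380 − 268) = 268·36 − 6171 = 3477, so w ≈ 3477/112 = 31.04.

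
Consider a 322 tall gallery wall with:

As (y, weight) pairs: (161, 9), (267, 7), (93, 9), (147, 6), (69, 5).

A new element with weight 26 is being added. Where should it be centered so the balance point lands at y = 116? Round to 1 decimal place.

y ≈ 69.6

After adding the new element, total weight = 9 + 7 + 9 + 6 + 5 + 26 = 62.
y: need Σw·y = 62·116 = 7192. Existing = 9·161 + 7·267 + 9·93 + 6·147 + 5·69 = 5382. Remainder 1810 / 26 ≈ 69.62.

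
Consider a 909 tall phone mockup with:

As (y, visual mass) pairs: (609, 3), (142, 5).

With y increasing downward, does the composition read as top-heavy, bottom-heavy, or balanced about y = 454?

Total weight = 3 + 5 = 8.
Σw·y = 3·609 + 5·142 = 2537, so ȳ = 2537/8 ≈ 317.12.
317.1 lies above (smaller y than) the midline 454, so the layout is top-heavy.

top-heavy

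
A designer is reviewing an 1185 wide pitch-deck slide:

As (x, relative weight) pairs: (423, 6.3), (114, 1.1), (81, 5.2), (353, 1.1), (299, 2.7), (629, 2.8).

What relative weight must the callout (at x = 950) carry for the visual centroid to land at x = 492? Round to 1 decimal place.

Known weights sum to 6.3 + 1.1 + 5.2 + 1.1 + 2.7 + 2.8 = 19.2; their moment is 6.3·423 + 1.1·114 + 5.2·81 + 1.1·353 + 2.7·299 + 2.8·629 = 6168.3.
For the centroid to hit 492: (6168.3 + w·950) / (19.2 + w) = 492.
Rearranging, w·(950 − 492) = 492·19.2 − 6168.3 = 3278.1, so w ≈ 3278.1/458 = 7.16.

w ≈ 7.2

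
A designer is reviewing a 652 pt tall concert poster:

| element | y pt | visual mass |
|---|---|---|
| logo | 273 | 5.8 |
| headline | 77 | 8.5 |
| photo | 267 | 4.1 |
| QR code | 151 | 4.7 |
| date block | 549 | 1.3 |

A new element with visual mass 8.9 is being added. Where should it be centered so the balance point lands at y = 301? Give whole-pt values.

New total weight: (5.8 + 8.5 + 4.1 + 4.7 + 1.3) + 8.9 = 33.3.
y: target moment 33.3×301 = 10023.3; current 5.8·273 + 8.5·77 + 4.1·267 + 4.7·151 + 1.3·549 = 4756.0; the new element supplies 5267.3, so y = 5267.3/8.9 ≈ 591.83.

y ≈ 592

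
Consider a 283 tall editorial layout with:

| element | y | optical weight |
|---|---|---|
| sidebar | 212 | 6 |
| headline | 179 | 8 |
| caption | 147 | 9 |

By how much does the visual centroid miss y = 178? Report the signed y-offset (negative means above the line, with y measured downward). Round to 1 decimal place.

Weights sum to 6 + 8 + 9 = 23.
y-moment: 6·212 + 8·179 + 9·147 = 4027; centroid 4027/23 ≈ 175.09.
Difference: 175.09 − 178 ≈ -2.91.

≈ -2.9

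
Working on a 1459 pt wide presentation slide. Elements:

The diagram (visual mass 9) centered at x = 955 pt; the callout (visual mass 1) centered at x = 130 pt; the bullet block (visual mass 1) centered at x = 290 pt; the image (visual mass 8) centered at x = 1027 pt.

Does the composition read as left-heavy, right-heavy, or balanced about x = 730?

right-heavy

Σw = 9 + 1 + 1 + 8 = 19.
Σw·x = 9·955 + 1·130 + 1·290 + 8·1027 = 17231, so x̄ = 17231/19 ≈ 906.89.
Since 906.9 is right of 730, the composition reads right-heavy.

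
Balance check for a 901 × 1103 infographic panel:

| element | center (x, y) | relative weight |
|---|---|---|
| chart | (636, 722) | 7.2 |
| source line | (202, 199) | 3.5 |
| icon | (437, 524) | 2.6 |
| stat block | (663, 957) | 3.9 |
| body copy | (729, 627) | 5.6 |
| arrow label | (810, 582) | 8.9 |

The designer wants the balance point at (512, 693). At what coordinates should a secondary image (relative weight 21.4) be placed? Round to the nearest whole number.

With the secondary image, Σw becomes 7.2 + 3.5 + 2.6 + 3.9 + 5.6 + 8.9 + 21.4 = 53.1.
x: need Σw·x = 53.1·512 = 27187.2. Existing = 7.2·636 + 3.5·202 + 2.6·437 + 3.9·663 + 5.6·729 + 8.9·810 = 20299.5. Remainder 6887.7 / 21.4 ≈ 321.86.
y: need Σw·y = 53.1·693 = 36798.3. Existing = 7.2·722 + 3.5·199 + 2.6·524 + 3.9·957 + 5.6·627 + 8.9·582 = 19680.6. Remainder 17117.7 / 21.4 ≈ 799.89.

(322, 800)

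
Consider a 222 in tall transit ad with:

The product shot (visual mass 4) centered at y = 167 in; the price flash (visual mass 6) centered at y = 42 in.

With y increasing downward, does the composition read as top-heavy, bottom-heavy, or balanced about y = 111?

Total weight = 4 + 6 = 10.
Σw·y = 4·167 + 6·42 = 920, so ȳ = 920/10 ≈ 92.00.
Since 92.0 is above (smaller y than) 111, the composition reads top-heavy.

top-heavy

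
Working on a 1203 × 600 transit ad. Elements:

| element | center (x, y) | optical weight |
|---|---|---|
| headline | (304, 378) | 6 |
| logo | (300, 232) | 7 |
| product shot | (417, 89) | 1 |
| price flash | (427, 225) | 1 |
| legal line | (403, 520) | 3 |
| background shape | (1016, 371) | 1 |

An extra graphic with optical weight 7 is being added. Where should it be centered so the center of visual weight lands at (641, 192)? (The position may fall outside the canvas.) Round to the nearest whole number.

(1382, -164)

New total weight: (6 + 7 + 1 + 1 + 3 + 1) + 7 = 26.
Along x: (6993 + 7·x) / 26 = 641 (existing moment 6·304 + 7·300 + 1·417 + 1·427 + 3·403 + 1·1016 = 6993) ⇒ x = (16666 − 6993) / 7 ≈ 1381.86.
Along y: (6137 + 7·y) / 26 = 192 (existing moment 6·378 + 7·232 + 1·89 + 1·225 + 3·520 + 1·371 = 6137) ⇒ y = (4992 − 6137) / 7 ≈ -163.57.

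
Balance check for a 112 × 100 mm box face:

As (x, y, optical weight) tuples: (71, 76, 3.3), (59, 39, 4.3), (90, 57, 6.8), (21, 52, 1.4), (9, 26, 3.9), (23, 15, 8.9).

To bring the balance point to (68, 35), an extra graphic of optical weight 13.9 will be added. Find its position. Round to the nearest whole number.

After adding the extra graphic, total weight = 3.3 + 4.3 + 6.8 + 1.4 + 3.9 + 8.9 + 13.9 = 42.5.
Along x: (1369.2 + 13.9·x) / 42.5 = 68 (existing moment 3.3·71 + 4.3·59 + 6.8·90 + 1.4·21 + 3.9·9 + 8.9·23 = 1369.2) ⇒ x = (2890.0 − 1369.2) / 13.9 ≈ 109.41.
Along y: (1113.8 + 13.9·y) / 42.5 = 35 (existing moment 3.3·76 + 4.3·39 + 6.8·57 + 1.4·52 + 3.9·26 + 8.9·15 = 1113.8) ⇒ y = (1487.5 − 1113.8) / 13.9 ≈ 26.88.

(109, 27)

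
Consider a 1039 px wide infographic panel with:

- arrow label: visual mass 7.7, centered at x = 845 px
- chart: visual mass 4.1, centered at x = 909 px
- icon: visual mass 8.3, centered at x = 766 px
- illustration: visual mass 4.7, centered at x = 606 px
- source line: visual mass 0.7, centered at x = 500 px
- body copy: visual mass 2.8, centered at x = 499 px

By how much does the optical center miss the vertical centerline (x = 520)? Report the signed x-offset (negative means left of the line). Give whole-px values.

≈ 229 px

Σw = 7.7 + 4.1 + 8.3 + 4.7 + 0.7 + 2.8 = 28.3.
x: (7.7·845 + 4.1·909 + 8.3·766 + 4.7·606 + 0.7·500 + 2.8·499) / 28.3 = 21186.6 / 28.3 ≈ 748.64
Offset from x = 520: 748.64 − 520 ≈ 228.64.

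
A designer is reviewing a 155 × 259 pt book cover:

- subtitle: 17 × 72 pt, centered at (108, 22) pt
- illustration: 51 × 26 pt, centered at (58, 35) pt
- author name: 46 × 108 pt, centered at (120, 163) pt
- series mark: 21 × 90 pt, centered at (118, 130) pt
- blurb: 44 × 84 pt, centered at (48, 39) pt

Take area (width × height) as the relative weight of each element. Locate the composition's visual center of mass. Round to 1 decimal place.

(92.0, 97.1)

Taking area as weight: subtitle 17·72 = 1224, illustration 51·26 = 1326, author name 46·108 = 4968, series mark 21·90 = 1890, blurb 44·84 = 3696. Sum 13104.
x-moment: 1224·108 + 1326·58 + 4968·120 + 1890·118 + 3696·48 = 1205688; centroid 1205688/13104 ≈ 92.01.
y-moment: 1224·22 + 1326·35 + 4968·163 + 1890·130 + 3696·39 = 1272966; centroid 1272966/13104 ≈ 97.14.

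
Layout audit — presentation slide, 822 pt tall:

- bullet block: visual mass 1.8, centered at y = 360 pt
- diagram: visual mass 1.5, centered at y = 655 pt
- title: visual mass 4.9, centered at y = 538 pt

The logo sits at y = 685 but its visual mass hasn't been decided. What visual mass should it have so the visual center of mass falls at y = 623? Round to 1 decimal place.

w ≈ 13.6

Existing Σw = 8.2 (1.8 + 1.5 + 4.9); existing moment 1.8·360 + 1.5·655 + 4.9·538 = 4266.7.
Balance at y = 623 requires (4266.7 + w·685) / (8.2 + w) = 623.
So w = (623·8.2 − 4266.7)/(685 − 623) = 841.9/62 ≈ 13.58.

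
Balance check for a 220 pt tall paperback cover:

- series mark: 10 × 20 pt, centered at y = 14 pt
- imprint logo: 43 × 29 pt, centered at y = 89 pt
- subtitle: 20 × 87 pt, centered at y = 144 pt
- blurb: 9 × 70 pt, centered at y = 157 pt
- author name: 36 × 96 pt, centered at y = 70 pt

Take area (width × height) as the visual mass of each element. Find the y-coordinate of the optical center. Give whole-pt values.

Areas → weights: series mark 10·20 = 200, imprint logo 43·29 = 1247, subtitle 20·87 = 1740, blurb 9·70 = 630, author name 36·96 = 3456; Σw = 7273.
y: (200·14 + 1247·89 + 1740·144 + 630·157 + 3456·70) / 7273 = 705173 / 7273 ≈ 96.96

y ≈ 97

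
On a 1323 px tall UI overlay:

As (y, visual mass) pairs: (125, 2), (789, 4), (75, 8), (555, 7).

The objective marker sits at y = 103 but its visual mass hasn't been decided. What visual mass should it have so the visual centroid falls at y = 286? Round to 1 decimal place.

w ≈ 10.3

Fixed elements: Σw = 2 + 4 + 8 + 7 = 21, Σw·y = 2·125 + 4·789 + 8·75 + 7·555 = 7891.
For the centroid to hit 286: (7891 + w·103) / (21 + w) = 286.
Rearranging, w·(103 − 286) = 286·21 − 7891 = -1885, so w ≈ -1885/-183 = 10.30.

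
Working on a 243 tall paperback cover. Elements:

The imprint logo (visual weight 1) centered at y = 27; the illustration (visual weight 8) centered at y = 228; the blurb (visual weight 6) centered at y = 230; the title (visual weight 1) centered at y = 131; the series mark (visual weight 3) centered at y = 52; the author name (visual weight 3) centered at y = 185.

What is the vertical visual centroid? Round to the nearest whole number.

y ≈ 185

Σw = 1 + 8 + 6 + 1 + 3 + 3 = 22.
Σw·y = 4073; ȳ = 4073/22 ≈ 185.14.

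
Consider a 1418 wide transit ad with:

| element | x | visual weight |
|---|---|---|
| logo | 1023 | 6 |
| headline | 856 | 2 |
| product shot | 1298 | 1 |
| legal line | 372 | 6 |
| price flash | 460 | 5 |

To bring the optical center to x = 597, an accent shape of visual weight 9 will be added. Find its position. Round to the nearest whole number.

x ≈ 404

New total weight: (6 + 2 + 1 + 6 + 5) + 9 = 29.
x: target moment 29×597 = 17313; current 6·1023 + 2·856 + 1·1298 + 6·372 + 5·460 = 13680; the accent shape supplies 3633, so x = 3633/9 ≈ 403.67.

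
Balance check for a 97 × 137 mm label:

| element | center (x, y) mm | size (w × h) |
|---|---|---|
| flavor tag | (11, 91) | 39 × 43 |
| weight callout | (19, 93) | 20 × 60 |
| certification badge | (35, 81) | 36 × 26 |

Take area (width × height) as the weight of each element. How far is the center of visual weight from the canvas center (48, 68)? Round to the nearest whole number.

≈ 36 mm

Areas: flavor tag 39·43 = 1677, weight callout 20·60 = 1200, certification badge 36·26 = 936. Total weight = 3813.
Σw·x = 1677·11 + 1200·19 + 936·35 = 74007, so x̄ = 74007/3813 ≈ 19.41.
Σw·y = 1677·91 + 1200·93 + 936·81 = 340023, so ȳ = 340023/3813 ≈ 89.17.
From (48, 68): dx = -28.59, dy = 21.17, so the distance is √(dx²+dy²) ≈ 35.58.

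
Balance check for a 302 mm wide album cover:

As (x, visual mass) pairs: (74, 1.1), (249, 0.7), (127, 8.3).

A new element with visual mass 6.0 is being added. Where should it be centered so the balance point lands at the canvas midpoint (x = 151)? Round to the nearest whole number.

x ≈ 187

With the new element, Σw becomes 1.1 + 0.7 + 8.3 + 6.0 = 16.1.
Along x: (1309.8 + 6.0·x) / 16.1 = 151 (existing moment 1.1·74 + 0.7·249 + 8.3·127 = 1309.8) ⇒ x = (2431.1 − 1309.8) / 6.0 ≈ 186.88.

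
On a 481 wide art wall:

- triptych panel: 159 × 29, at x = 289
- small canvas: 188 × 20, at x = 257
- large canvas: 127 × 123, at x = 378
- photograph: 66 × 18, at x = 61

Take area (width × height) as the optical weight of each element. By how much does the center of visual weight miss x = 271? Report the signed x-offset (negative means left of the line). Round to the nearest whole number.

Areas: triptych panel 159·29 = 4611, small canvas 188·20 = 3760, large canvas 127·123 = 15621, photograph 66·18 = 1188. Total weight = 25180.
x-moment: 4611·289 + 3760·257 + 15621·378 + 1188·61 = 8276105; centroid 8276105/25180 ≈ 328.68.
Against x = 271, that's 328.68 − 271 = 57.68.

≈ 58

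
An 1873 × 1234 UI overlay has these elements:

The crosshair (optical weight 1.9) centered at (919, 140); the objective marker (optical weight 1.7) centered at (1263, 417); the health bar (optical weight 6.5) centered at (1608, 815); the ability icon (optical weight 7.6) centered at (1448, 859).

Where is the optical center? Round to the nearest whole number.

(1432, 723)

Σw = 1.9 + 1.7 + 6.5 + 7.6 = 17.7.
x: (1.9·919 + 1.7·1263 + 6.5·1608 + 7.6·1448) / 17.7 = 25350.0 / 17.7 ≈ 1432.20
y: (1.9·140 + 1.7·417 + 6.5·815 + 7.6·859) / 17.7 = 12800.8 / 17.7 ≈ 723.21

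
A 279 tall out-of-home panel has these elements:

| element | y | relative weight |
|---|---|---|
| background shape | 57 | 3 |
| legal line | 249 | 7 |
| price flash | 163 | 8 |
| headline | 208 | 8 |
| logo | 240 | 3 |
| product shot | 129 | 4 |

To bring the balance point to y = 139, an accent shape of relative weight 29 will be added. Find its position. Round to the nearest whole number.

After adding the accent shape, total weight = 3 + 7 + 8 + 8 + 3 + 4 + 29 = 62.
Along y: (6118 + 29·y) / 62 = 139 (existing moment 3·57 + 7·249 + 8·163 + 8·208 + 3·240 + 4·129 = 6118) ⇒ y = (8618 − 6118) / 29 ≈ 86.21.

y ≈ 86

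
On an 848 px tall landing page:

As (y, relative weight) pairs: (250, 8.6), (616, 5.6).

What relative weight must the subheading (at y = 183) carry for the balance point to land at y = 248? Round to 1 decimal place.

Known weights sum to 8.6 + 5.6 = 14.2; their moment is 8.6·250 + 5.6·616 = 5599.6.
Set Σw·y/Σw = 248: (5599.6 + 183w) = 248·(14.2 + w).
So w = (248·14.2 − 5599.6)/(183 − 248) = -2078.0/-65 ≈ 31.97.

w ≈ 32.0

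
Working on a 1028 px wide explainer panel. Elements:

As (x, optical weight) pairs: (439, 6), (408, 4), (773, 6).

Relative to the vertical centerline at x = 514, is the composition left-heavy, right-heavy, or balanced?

Weights sum to 6 + 4 + 6 = 16.
x-moment: 6·439 + 4·408 + 6·773 = 8904; centroid 8904/16 ≈ 556.50.
556.5 lies right of the midline 514, so the layout is right-heavy.

right-heavy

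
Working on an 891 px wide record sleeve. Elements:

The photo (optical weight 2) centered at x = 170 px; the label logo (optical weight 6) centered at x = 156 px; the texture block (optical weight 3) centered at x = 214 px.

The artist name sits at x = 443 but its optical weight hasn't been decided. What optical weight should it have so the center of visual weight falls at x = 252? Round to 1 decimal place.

Known weights sum to 2 + 6 + 3 = 11; their moment is 2·170 + 6·156 + 3·214 = 1918.
For the centroid to hit 252: (1918 + w·443) / (11 + w) = 252.
So w = (252·11 − 1918)/(443 − 252) = 854/191 ≈ 4.47.

w ≈ 4.5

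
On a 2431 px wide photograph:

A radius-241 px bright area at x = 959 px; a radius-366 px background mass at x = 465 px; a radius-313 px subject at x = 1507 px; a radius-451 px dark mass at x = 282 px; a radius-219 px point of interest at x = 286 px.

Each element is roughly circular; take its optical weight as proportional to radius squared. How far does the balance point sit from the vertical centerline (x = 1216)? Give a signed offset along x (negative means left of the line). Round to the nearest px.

≈ -594 px

Weights ∝ r²: bright area 241² = 58081, background mass 366² = 133956, subject 313² = 97969, dark mass 451² = 203401, point of interest 219² = 47961; Σw = 541368.
x-moment: 58081·959 + 133956·465 + 97969·1507 + 203401·282 + 47961·286 = 336704430; centroid 336704430/541368 ≈ 621.95.
Difference: 621.95 − 1216 ≈ -594.05.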